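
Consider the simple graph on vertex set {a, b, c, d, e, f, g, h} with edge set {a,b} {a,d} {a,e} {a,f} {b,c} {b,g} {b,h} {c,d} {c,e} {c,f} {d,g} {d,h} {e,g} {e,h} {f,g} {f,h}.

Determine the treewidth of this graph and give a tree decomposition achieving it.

Every bag has size at most 5, so the width is 5 − 1 = 4 and tw(G) ≤ 4. For the lower bound: the 5 vertex sets {d,h}, {a,f}, {e,g}, {b}, {c} are disjoint, each induces a connected subgraph, and every pair is joined by at least one edge of G. Contracting each set to a single vertex therefore yields K_{5} as a minor, and since treewidth is minor-monotone, tw(G) ≥ tw(K_{5}) = 4. The upper and lower bounds meet at 4, so that is the treewidth.

Treewidth 4.
One optimal decomposition is:
Bags: B1 = {b, d, e, f, h}  B2 = {a, b, d, e, f}  B3 = {b, d, e, f, g}  B4 = {b, c, d, e, f}
Tree: B1–B2, B2–B3, B3–B4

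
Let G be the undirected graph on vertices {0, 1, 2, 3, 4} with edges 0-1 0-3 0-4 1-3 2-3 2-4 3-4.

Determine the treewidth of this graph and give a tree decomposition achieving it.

Each bag holds 3 vertices, so the decomposition has width 2, which upper-bounds the treewidth. For the lower bound, the 3 vertices {0, 1, 3} are pairwise adjacent, and any tree decomposition puts a clique entirely inside one bag — forcing width ≥ 2. The upper and lower bounds meet at 2, so that is the treewidth.

Treewidth 2.
One optimal decomposition is:
Bags: B1 = {2, 3, 4}  B2 = {0, 3, 4}  B3 = {0, 1, 3}
Tree: B1–B2, B2–B3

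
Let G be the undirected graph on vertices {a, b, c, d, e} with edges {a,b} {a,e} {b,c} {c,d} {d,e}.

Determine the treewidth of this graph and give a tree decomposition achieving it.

Treewidth 2.
Bags: B1 = {c, d, e}  B2 = {a, c, e}  B3 = {a, b, c}
Tree: B1–B2, B2–B3

Each bag holds 3 vertices, so the decomposition has width 2, which upper-bounds the treewidth. Since c–d–e–a–b–c is a cycle in G, G is not acyclic. Forests are exactly the graphs of treewidth ≤ 1, so tw(G) ≥ 2. Therefore the treewidth is 2.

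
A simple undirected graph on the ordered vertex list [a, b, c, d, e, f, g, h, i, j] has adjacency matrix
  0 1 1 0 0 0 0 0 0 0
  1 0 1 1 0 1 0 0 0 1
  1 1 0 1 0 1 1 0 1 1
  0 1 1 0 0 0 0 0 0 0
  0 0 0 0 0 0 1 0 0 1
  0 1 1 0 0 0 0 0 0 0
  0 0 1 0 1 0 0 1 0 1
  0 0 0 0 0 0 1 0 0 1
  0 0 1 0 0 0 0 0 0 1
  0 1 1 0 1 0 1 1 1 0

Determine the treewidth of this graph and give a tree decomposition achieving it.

The largest bag has 3 vertices, giving width 2; this decomposition certifies tw(G) ≤ 2. On the other hand G contains the 3-clique {e, g, j}. A clique must lie in a single bag of any decomposition, so no decomposition can have width below 2. Combining the bounds, tw(G) = 2.

Treewidth 2.
Bags: B1 = {b, c, j}  B2 = {a, b, c}  B3 = {c, g, j}  B4 = {c, i, j}  B5 = {e, g, j}  B6 = {b, c, f}  B7 = {b, c, d}  B8 = {g, h, j}
Tree: B1–B2, B1–B3, B1–B4, B3–B5, B1–B6, B1–B7, B3–B8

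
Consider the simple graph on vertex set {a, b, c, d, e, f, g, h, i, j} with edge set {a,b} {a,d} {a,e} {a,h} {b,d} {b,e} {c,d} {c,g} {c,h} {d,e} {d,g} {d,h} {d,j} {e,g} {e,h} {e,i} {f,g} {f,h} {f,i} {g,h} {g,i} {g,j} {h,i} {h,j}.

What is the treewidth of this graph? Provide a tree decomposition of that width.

The largest bag has 4 vertices, giving width 3; this decomposition certifies tw(G) ≤ 3. On the other hand G contains the 4-clique {d, g, h, j}. A clique must lie in a single bag of any decomposition, so no decomposition can have width below 3. Hence tw(G) = 3 exactly.

Treewidth 3.
Bags: B1 = {e, g, h, i}  B2 = {f, g, h, i}  B3 = {d, e, g, h}  B4 = {a, d, e, h}  B5 = {d, g, h, j}  B6 = {a, b, d, e}  B7 = {c, d, g, h}
Tree: B1–B2, B1–B3, B3–B4, B3–B5, B4–B6, B5–B7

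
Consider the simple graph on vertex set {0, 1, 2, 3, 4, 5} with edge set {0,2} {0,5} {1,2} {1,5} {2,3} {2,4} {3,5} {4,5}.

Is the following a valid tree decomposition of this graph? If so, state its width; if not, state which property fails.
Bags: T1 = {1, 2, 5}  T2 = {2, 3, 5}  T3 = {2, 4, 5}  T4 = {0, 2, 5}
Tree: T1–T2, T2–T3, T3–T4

Yes; width 2.

Every vertex of G appears in some bag (union = {0, 1, 2, 3, 4, 5}); every edge is covered by a bag; and for each vertex v the set of bags containing v is connected in the bag tree. The decomposition is therefore valid. The largest bag has 3 vertices, so the width is 2.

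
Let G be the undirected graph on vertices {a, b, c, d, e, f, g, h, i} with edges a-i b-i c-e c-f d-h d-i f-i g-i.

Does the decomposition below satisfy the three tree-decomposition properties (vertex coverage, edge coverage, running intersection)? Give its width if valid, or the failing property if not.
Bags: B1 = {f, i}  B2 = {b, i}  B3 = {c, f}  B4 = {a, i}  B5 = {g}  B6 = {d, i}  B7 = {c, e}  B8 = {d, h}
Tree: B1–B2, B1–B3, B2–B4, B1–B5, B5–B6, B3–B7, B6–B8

No — edge (i,g) lies in no bag.

A tree decomposition must satisfy three properties: every vertex lies in some bag; for every edge, both endpoints lie together in some bag; and for every vertex, the bags containing it form a connected subtree. Here edge (i,g) lies in no bag, so the decomposition is invalid.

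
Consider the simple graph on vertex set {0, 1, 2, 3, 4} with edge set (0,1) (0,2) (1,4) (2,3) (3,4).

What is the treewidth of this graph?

A width-2 tree decomposition is:
Bags: B1 = {0, 1, 2}  B2 = {1, 2, 4}  B3 = {2, 3, 4}
Tree: B1–B2, B2–B3
The largest bag has 3 vertices, giving width 2; this decomposition certifies tw(G) ≤ 2. Since 2–0–1–4–3–2 is a cycle in G, G is not acyclic. Forests are exactly the graphs of treewidth ≤ 1, so tw(G) ≥ 2. Therefore the treewidth is 2.

2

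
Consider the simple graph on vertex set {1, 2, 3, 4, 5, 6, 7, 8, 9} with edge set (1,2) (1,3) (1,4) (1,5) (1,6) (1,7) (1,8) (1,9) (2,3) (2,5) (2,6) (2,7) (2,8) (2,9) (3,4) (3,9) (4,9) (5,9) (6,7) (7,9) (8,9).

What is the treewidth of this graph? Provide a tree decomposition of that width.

Treewidth 3.
Bags: B1 = {1, 2, 3, 9}  B2 = {1, 2, 8, 9}  B3 = {1, 2, 7, 9}  B4 = {1, 2, 5, 9}  B5 = {1, 2, 6, 7}  B6 = {1, 3, 4, 9}
Tree: B1–B2, B1–B3, B3–B4, B3–B5, B1–B6

Every bag has size at most 4, so the width is 4 − 1 = 3 and tw(G) ≤ 3. Conversely, {1, 2, 8, 9} is a clique of size 4, and the vertices of any clique must share a bag in every tree decomposition; so some bag has ≥ 4 vertices and tw(G) ≥ 3. The upper and lower bounds meet at 3, so that is the treewidth.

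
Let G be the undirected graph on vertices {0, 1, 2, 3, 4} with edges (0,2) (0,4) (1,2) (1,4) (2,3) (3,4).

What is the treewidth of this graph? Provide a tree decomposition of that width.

Treewidth 2.
One such decomposition:
Bags: B1 = {2, 3, 4}  B2 = {1, 2, 4}  B3 = {0, 2, 4}
Tree: B1–B2, B2–B3

Every bag has size at most 3, so the width is 3 − 1 = 2 and tw(G) ≤ 2. Since 3–4–1–2–3 is a cycle in G, G is not acyclic. Forests are exactly the graphs of treewidth ≤ 1, so tw(G) ≥ 2. The upper and lower bounds meet at 2, so that is the treewidth.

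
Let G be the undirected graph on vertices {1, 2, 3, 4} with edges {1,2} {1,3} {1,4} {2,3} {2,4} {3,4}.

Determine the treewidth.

3

A width-3 tree decomposition is:
Bags: B1 = {1, 2, 3, 4}
Tree: (single bag)
A single bag containing all 4 vertices is trivially a valid decomposition of width 3. For the lower bound, the 4 vertices {1, 2, 3, 4} are pairwise adjacent, and any tree decomposition puts a clique entirely inside one bag — forcing width ≥ 3. Therefore the treewidth is 3.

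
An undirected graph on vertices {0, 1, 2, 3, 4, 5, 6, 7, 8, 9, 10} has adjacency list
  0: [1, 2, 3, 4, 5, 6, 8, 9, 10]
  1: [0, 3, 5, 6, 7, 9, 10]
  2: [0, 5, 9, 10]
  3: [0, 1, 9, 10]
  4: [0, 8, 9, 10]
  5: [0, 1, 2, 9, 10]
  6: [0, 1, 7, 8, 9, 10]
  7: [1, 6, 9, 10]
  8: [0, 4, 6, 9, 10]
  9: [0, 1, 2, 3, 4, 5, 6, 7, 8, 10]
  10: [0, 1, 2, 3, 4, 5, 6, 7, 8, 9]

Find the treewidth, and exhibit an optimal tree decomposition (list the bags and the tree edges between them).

Treewidth 4.
One such decomposition:
Bags: B1 = {0, 6, 8, 9, 10}  B2 = {0, 4, 8, 9, 10}  B3 = {0, 1, 6, 9, 10}  B4 = {0, 1, 3, 9, 10}  B5 = {0, 1, 5, 9, 10}  B6 = {0, 2, 5, 9, 10}  B7 = {1, 6, 7, 9, 10}
Tree: B1–B2, B1–B3, B3–B4, B3–B5, B5–B6, B3–B7

Every bag has size at most 5, so the width is 5 − 1 = 4 and tw(G) ≤ 4. Conversely, {0, 4, 8, 9, 10} is a clique of size 5, and the vertices of any clique must share a bag in every tree decomposition; so some bag has ≥ 5 vertices and tw(G) ≥ 4. Combining the bounds, tw(G) = 4.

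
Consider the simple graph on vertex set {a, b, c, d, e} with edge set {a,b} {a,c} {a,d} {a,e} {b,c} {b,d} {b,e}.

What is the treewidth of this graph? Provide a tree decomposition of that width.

Treewidth 2.
One optimal decomposition is:
Bags: B1 = {a, b, c}  B2 = {a, b, d}  B3 = {a, b, e}
Tree: B1–B2, B2–B3

The largest bag has 3 vertices, giving width 2; this decomposition certifies tw(G) ≤ 2. For the lower bound, the 3 vertices {a, b, d} are pairwise adjacent, and any tree decomposition puts a clique entirely inside one bag — forcing width ≥ 2. Combining the bounds, tw(G) = 2.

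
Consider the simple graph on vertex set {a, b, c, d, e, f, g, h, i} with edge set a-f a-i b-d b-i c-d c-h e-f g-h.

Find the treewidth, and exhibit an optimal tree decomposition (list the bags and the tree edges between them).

The largest bag has 2 vertices, giving width 1; this decomposition certifies tw(G) ≤ 1. G has an edge, so its treewidth is at least 1. Hence tw(G) = 1 exactly.

Treewidth 1.
One such decomposition:
Bags: B1 = {e, f}  B2 = {a, f}  B3 = {a, i}  B4 = {b, i}  B5 = {b, d}  B6 = {c, d}  B7 = {c, h}  B8 = {g, h}
Tree: B1–B2, B2–B3, B3–B4, B4–B5, B5–B6, B6–B7, B7–B8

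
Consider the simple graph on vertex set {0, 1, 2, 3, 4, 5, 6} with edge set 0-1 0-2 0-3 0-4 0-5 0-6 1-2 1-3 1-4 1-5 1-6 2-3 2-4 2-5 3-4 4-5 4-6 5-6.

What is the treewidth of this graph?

4

A width-4 tree decomposition is:
Bags: B1 = {0, 1, 2, 3, 4}  B2 = {0, 1, 2, 4, 5}  B3 = {0, 1, 4, 5, 6}
Tree: B1–B2, B2–B3
The largest bag has 5 vertices, giving width 4; this decomposition certifies tw(G) ≤ 4. On the other hand G contains the 5-clique {0, 1, 2, 3, 4}. A clique must lie in a single bag of any decomposition, so no decomposition can have width below 4. Hence tw(G) = 4 exactly.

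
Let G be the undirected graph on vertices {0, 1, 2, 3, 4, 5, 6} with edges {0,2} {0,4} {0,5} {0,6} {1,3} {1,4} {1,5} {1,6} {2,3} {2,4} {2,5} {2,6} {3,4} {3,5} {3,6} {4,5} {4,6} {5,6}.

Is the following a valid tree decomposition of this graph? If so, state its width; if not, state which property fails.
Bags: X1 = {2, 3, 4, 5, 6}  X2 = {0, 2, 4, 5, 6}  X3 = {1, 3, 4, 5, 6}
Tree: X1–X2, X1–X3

Yes; width 4.

Every vertex of G appears in some bag (union = {0, 1, 2, 3, 4, 5, 6}); every edge is covered by a bag; and for each vertex v the set of bags containing v is connected in the bag tree. The decomposition is therefore valid. The largest bag has 5 vertices, so the width is 4.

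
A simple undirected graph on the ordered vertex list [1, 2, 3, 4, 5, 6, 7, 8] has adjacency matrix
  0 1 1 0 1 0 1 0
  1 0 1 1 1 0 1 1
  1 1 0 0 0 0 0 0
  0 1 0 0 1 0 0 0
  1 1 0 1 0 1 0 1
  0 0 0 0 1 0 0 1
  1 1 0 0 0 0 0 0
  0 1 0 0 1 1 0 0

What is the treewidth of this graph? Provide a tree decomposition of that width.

Treewidth 2.
One such decomposition:
Bags: B1 = {2, 5, 8}  B2 = {1, 2, 5}  B3 = {2, 4, 5}  B4 = {5, 6, 8}  B5 = {1, 2, 3}  B6 = {1, 2, 7}
Tree: B1–B2, B1–B3, B1–B4, B2–B5, B5–B6

Every bag has size at most 3, so the width is 3 − 1 = 2 and tw(G) ≤ 2. Conversely, {2, 5, 8} is a clique of size 3, and the vertices of any clique must share a bag in every tree decomposition; so some bag has ≥ 3 vertices and tw(G) ≥ 2. Combining the bounds, tw(G) = 2.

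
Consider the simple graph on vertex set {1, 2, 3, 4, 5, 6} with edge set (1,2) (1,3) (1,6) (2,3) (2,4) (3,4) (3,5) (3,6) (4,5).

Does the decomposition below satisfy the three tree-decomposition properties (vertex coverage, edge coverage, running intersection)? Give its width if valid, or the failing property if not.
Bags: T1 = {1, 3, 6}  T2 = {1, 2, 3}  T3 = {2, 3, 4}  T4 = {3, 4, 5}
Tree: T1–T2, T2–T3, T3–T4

Vertex coverage: the bags together contain {1, 2, 3, 4, 5, 6}, the full vertex set. Edge coverage: each edge of G has both endpoints in at least one bag. Running intersection: for every vertex, the bags containing it form a connected subtree. All three properties hold, so this is a valid tree decomposition of width max|bag| − 1 = 2, and hence tw(G) ≤ 2.

Yes; width 2.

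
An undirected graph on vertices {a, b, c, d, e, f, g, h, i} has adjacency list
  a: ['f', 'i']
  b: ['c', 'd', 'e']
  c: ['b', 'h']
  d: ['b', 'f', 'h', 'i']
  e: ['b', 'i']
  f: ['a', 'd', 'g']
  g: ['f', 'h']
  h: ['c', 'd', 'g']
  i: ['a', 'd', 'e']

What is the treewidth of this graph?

A width-3 tree decomposition is:
Bags: B1 = {a, b, e, i}  B2 = {a, b, d, i}  B3 = {a, b, d, f}  B4 = {b, c, d, f}  B5 = {c, d, f, h}  B6 = {c, f, g, h}
Tree: B1–B2, B2–B3, B3–B4, B4–B5, B5–B6
Every bag has size at most 4, so the width is 4 − 1 = 3 and tw(G) ≤ 3. For the lower bound: the 4 vertex sets {a,e,i}, {b}, {d}, {c,f,g,h} are disjoint, each induces a connected subgraph, and every pair is joined by at least one edge of G. Contracting each set to a single vertex therefore yields K_{4} as a minor, and since treewidth is minor-monotone, tw(G) ≥ tw(K_{4}) = 3. Combining the bounds, tw(G) = 3.

3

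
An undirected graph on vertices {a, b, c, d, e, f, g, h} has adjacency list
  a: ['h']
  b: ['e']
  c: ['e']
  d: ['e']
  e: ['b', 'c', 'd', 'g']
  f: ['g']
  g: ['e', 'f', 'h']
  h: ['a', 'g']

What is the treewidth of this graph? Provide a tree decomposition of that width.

The largest bag has 2 vertices, giving width 1; this decomposition certifies tw(G) ≤ 1. Any graph with an edge has treewidth ≥ 1, and G has the edge g–e. Combining the bounds, tw(G) = 1.

Treewidth 1.
One optimal decomposition is:
Bags: B1 = {e, g}  B2 = {d, e}  B3 = {g, h}  B4 = {b, e}  B5 = {c, e}  B6 = {a, h}  B7 = {f, g}
Tree: B1–B2, B1–B3, B1–B4, B2–B5, B3–B6, B1–B7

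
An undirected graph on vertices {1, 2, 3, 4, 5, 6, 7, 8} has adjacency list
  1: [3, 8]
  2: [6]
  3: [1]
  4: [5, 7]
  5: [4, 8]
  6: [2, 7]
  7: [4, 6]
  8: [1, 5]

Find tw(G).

1

A width-1 tree decomposition is:
Bags: B1 = {1, 3}  B2 = {1, 8}  B3 = {5, 8}  B4 = {4, 5}  B5 = {4, 7}  B6 = {6, 7}  B7 = {2, 6}
Tree: B1–B2, B2–B3, B3–B4, B4–B5, B5–B6, B6–B7
Each bag holds 2 vertices, so the decomposition has width 1, which upper-bounds the treewidth. G has an edge, so its treewidth is at least 1. Combining the bounds, tw(G) = 1.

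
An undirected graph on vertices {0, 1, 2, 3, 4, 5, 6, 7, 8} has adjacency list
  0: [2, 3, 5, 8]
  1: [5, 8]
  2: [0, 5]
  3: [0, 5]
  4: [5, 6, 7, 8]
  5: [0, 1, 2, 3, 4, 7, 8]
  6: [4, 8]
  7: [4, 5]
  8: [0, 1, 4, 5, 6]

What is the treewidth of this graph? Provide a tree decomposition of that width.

Treewidth 2.
One such decomposition:
Bags: B1 = {0, 5, 8}  B2 = {4, 5, 8}  B3 = {0, 2, 5}  B4 = {4, 6, 8}  B5 = {0, 3, 5}  B6 = {1, 5, 8}  B7 = {4, 5, 7}
Tree: B1–B2, B1–B3, B2–B4, B1–B5, B2–B6, B2–B7

The largest bag has 3 vertices, giving width 2; this decomposition certifies tw(G) ≤ 2. For the lower bound, the 3 vertices {0, 5, 8} are pairwise adjacent, and any tree decomposition puts a clique entirely inside one bag — forcing width ≥ 2. Hence tw(G) = 2 exactly.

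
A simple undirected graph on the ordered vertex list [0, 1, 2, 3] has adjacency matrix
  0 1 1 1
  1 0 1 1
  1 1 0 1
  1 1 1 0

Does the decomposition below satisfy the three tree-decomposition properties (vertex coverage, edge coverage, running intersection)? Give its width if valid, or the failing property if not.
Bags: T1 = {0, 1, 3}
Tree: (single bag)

No — vertex 2 appears in no bag.

A tree decomposition must satisfy three properties: every vertex lies in some bag; for every edge, both endpoints lie together in some bag; and for every vertex, the bags containing it form a connected subtree. Here vertex 2 appears in no bag, so the decomposition is invalid.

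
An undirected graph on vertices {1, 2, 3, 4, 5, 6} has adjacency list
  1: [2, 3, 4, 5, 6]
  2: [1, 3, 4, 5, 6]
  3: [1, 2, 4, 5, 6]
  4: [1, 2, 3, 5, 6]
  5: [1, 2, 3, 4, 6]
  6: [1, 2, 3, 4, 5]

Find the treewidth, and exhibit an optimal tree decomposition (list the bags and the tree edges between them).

With just one bag of size 6, the width is 6 − 1 = 5, so tw(G) ≤ 5. For the lower bound, the 6 vertices {1, 2, 3, 4, 5, 6} are pairwise adjacent, and any tree decomposition puts a clique entirely inside one bag — forcing width ≥ 5. The upper and lower bounds meet at 5, so that is the treewidth.

Treewidth 5.
One such decomposition:
Bags: B1 = {1, 2, 3, 4, 5, 6}
Tree: (single bag)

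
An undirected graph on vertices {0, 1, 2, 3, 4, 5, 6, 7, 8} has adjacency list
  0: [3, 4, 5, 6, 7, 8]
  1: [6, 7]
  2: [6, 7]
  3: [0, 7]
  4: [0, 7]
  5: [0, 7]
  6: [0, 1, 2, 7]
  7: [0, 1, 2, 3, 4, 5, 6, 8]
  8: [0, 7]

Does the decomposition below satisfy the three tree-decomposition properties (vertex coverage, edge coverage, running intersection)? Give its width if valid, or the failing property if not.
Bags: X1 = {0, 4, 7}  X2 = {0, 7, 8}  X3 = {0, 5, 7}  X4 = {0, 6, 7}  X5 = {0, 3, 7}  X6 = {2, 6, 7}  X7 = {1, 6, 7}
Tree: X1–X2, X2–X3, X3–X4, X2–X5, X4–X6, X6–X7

Yes; width 2.

Checking the three conditions: (i) the bags cover all of {0, 1, 2, 3, 4, 5, 6, 7, 8}; (ii) for each edge, some bag contains both endpoints; (iii) the bags containing any fixed vertex form a subtree. All hold, so the decomposition is valid with width 3 − 1 = 2.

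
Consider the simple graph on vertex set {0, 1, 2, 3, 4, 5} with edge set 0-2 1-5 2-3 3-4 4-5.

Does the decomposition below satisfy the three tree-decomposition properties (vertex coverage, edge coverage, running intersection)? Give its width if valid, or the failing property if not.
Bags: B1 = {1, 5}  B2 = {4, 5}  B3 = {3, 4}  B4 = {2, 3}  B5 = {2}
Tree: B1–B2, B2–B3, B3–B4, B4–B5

No — vertex 0 appears in no bag.

A tree decomposition must satisfy three properties: every vertex lies in some bag; for every edge, both endpoints lie together in some bag; and for every vertex, the bags containing it form a connected subtree. Here vertex 0 appears in no bag, so the decomposition is invalid.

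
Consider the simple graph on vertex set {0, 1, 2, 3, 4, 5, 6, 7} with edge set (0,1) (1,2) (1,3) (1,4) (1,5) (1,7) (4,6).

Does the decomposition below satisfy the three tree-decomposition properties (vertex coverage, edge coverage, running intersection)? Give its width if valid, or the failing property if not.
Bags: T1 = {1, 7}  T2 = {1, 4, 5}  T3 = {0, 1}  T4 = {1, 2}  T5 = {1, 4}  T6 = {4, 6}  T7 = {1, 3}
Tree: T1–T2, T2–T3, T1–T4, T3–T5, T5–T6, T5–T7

No — bags containing vertex 4 are not connected in the tree.

A tree decomposition must satisfy three properties: every vertex lies in some bag; for every edge, both endpoints lie together in some bag; and for every vertex, the bags containing it form a connected subtree. Here bags containing vertex 4 are not connected in the tree, so the decomposition is invalid.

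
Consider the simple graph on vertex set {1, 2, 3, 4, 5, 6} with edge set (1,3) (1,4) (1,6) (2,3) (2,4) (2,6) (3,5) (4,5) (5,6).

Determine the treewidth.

3

A width-3 tree decomposition is:
Bags: B1 = {1, 3, 4, 6}  B2 = {2, 3, 4, 6}  B3 = {3, 4, 5, 6}
Tree: B1–B2, B2–B3
The largest bag has 4 vertices, giving width 3; this decomposition certifies tw(G) ≤ 3. For the lower bound: the 4 vertex sets {1,3}, {2,4}, {6}, {5} are disjoint, each induces a connected subgraph, and every pair is joined by at least one edge of G. Contracting each set to a single vertex therefore yields K_{4} as a minor, and since treewidth is minor-monotone, tw(G) ≥ tw(K_{4}) = 3. Combining the bounds, tw(G) = 3.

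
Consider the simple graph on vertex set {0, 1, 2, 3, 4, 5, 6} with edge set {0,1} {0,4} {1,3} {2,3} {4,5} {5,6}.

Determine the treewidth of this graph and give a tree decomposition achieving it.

Treewidth 1.
One such decomposition:
Bags: B1 = {5, 6}  B2 = {4, 5}  B3 = {0, 4}  B4 = {0, 1}  B5 = {1, 3}  B6 = {2, 3}
Tree: B1–B2, B2–B3, B3–B4, B4–B5, B5–B6

The largest bag has 2 vertices, giving width 1; this decomposition certifies tw(G) ≤ 1. G has an edge, so its treewidth is at least 1. Hence tw(G) = 1 exactly.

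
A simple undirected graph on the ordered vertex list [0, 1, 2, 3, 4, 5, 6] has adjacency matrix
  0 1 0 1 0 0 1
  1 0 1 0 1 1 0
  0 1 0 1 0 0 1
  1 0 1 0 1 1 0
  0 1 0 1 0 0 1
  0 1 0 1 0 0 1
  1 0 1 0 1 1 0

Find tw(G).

A width-3 tree decomposition is:
Bags: B1 = {1, 3, 5, 6}  B2 = {0, 1, 3, 6}  B3 = {1, 2, 3, 6}  B4 = {1, 3, 4, 6}
Tree: B1–B2, B2–B3, B3–B4
The largest bag has 4 vertices, giving width 3; this decomposition certifies tw(G) ≤ 3. For the lower bound: the 4 vertex sets {3,5}, {0,6}, {1}, {2} are disjoint, each induces a connected subgraph, and every pair is joined by at least one edge of G. Contracting each set to a single vertex therefore yields K_{4} as a minor, and since treewidth is minor-monotone, tw(G) ≥ tw(K_{4}) = 3. Hence tw(G) = 3 exactly.

3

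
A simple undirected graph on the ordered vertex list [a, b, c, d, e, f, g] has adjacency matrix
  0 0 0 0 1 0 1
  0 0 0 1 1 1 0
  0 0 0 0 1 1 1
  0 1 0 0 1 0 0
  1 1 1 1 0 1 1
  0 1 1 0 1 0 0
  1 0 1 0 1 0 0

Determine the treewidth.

A width-2 tree decomposition is:
Bags: B1 = {c, e, f}  B2 = {c, e, g}  B3 = {b, e, f}  B4 = {a, e, g}  B5 = {b, d, e}
Tree: B1–B2, B1–B3, B2–B4, B3–B5
Each bag holds 3 vertices, so the decomposition has width 2, which upper-bounds the treewidth. For the lower bound, the 3 vertices {b, d, e} are pairwise adjacent, and any tree decomposition puts a clique entirely inside one bag — forcing width ≥ 2. Combining the bounds, tw(G) = 2.

2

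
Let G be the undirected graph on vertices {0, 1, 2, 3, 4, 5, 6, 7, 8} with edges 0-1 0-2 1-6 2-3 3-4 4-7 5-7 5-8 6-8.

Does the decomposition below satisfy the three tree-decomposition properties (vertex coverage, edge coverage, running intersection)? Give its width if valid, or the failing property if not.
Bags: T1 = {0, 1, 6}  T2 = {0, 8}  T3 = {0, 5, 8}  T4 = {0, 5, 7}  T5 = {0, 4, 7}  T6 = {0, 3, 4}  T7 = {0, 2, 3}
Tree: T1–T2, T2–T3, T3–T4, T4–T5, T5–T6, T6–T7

No — edge (6,8) lies in no bag.

A tree decomposition must satisfy three properties: every vertex lies in some bag; for every edge, both endpoints lie together in some bag; and for every vertex, the bags containing it form a connected subtree. Here edge (6,8) lies in no bag, so the decomposition is invalid.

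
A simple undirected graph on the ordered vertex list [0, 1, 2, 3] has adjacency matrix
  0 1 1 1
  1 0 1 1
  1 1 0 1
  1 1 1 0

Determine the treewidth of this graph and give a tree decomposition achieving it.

With just one bag of size 4, the width is 4 − 1 = 3, so tw(G) ≤ 3. For the lower bound, the 4 vertices {0, 1, 2, 3} are pairwise adjacent, and any tree decomposition puts a clique entirely inside one bag — forcing width ≥ 3. Hence tw(G) = 3 exactly.

Treewidth 3.
One optimal decomposition is:
Bags: B1 = {0, 1, 2, 3}
Tree: (single bag)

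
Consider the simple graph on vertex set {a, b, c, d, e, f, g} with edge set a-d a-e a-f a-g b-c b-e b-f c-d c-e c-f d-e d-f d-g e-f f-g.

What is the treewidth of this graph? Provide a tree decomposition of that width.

Each bag holds 4 vertices, so the decomposition has width 3, which upper-bounds the treewidth. Conversely, {a, d, f, g} is a clique of size 4, and the vertices of any clique must share a bag in every tree decomposition; so some bag has ≥ 4 vertices and tw(G) ≥ 3. Therefore the treewidth is 3.

Treewidth 3.
One such decomposition:
Bags: B1 = {a, d, f, g}  B2 = {a, d, e, f}  B3 = {c, d, e, f}  B4 = {b, c, e, f}
Tree: B1–B2, B2–B3, B3–B4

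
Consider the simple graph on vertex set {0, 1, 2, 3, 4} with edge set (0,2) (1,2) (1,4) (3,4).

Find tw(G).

1

A width-1 tree decomposition is:
Bags: B1 = {3, 4}  B2 = {1, 4}  B3 = {1, 2}  B4 = {0, 2}
Tree: B1–B2, B2–B3, B3–B4
The largest bag has 2 vertices, giving width 1; this decomposition certifies tw(G) ≤ 1. Any graph with an edge has treewidth ≥ 1, and G has the edge 3–4. Hence tw(G) = 1 exactly.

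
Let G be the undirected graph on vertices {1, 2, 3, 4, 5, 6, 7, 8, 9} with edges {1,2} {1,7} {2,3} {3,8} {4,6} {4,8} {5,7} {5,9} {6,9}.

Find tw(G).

A width-2 tree decomposition is:
Bags: B1 = {1, 2, 7}  B2 = {2, 5, 7}  B3 = {2, 5, 9}  B4 = {2, 6, 9}  B5 = {2, 4, 6}  B6 = {2, 4, 8}  B7 = {2, 3, 8}
Tree: B1–B2, B2–B3, B3–B4, B4–B5, B5–B6, B6–B7
Every bag has size at most 3, so the width is 3 − 1 = 2 and tw(G) ≤ 2. Since 2–1–7–5–9–6–4–8–3–2 is a cycle in G, G is not acyclic. Forests are exactly the graphs of treewidth ≤ 1, so tw(G) ≥ 2. Combining the bounds, tw(G) = 2.

2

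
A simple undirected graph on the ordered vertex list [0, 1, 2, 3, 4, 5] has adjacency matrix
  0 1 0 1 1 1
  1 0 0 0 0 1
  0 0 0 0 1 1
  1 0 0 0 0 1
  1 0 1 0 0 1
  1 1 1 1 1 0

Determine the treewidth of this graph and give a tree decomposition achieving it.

Treewidth 2.
One such decomposition:
Bags: B1 = {2, 4, 5}  B2 = {0, 4, 5}  B3 = {0, 1, 5}  B4 = {0, 3, 5}
Tree: B1–B2, B2–B3, B3–B4

Each bag holds 3 vertices, so the decomposition has width 2, which upper-bounds the treewidth. On the other hand G contains the 3-clique {0, 1, 5}. A clique must lie in a single bag of any decomposition, so no decomposition can have width below 2. Combining the bounds, tw(G) = 2.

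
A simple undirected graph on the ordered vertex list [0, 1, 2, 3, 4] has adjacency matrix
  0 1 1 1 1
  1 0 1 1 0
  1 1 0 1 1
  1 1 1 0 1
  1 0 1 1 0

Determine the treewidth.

A width-3 tree decomposition is:
Bags: B1 = {0, 1, 2, 3}  B2 = {0, 2, 3, 4}
Tree: B1–B2
Each bag holds 4 vertices, so the decomposition has width 3, which upper-bounds the treewidth. For the lower bound, the 4 vertices {0, 1, 2, 3} are pairwise adjacent, and any tree decomposition puts a clique entirely inside one bag — forcing width ≥ 3. The upper and lower bounds meet at 3, so that is the treewidth.

3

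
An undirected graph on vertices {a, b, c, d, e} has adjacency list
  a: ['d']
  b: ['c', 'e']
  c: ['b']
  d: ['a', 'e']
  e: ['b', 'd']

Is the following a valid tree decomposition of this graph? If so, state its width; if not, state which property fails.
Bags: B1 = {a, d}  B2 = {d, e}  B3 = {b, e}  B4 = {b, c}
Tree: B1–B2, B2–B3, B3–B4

Checking the three conditions: (i) the bags cover all of {a, b, c, d, e}; (ii) for each edge, some bag contains both endpoints; (iii) the bags containing any fixed vertex form a subtree. All hold, so the decomposition is valid with width 2 − 1 = 1.

Yes; width 1.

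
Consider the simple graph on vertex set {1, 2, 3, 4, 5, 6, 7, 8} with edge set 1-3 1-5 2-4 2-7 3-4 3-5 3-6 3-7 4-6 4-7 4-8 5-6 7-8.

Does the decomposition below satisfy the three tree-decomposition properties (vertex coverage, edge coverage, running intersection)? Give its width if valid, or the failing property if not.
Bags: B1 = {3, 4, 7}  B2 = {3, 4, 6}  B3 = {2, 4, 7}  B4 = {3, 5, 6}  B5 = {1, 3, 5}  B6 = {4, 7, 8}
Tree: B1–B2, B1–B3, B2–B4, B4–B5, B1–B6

Yes; width 2.

Checking the three conditions: (i) the bags cover all of {1, 2, 3, 4, 5, 6, 7, 8}; (ii) for each edge, some bag contains both endpoints; (iii) the bags containing any fixed vertex form a subtree. All hold, so the decomposition is valid with width 3 − 1 = 2.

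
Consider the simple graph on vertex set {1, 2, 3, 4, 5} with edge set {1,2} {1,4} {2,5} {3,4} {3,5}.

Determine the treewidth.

A width-2 tree decomposition is:
Bags: B1 = {1, 2, 5}  B2 = {1, 4, 5}  B3 = {3, 4, 5}
Tree: B1–B2, B2–B3
Each bag holds 3 vertices, so the decomposition has width 2, which upper-bounds the treewidth. For the lower bound, G contains the cycle 5–2–1–4–3–5, so G is not a forest; only forests have treewidth ≤ 1, hence tw(G) ≥ 2. Hence tw(G) = 2 exactly.

2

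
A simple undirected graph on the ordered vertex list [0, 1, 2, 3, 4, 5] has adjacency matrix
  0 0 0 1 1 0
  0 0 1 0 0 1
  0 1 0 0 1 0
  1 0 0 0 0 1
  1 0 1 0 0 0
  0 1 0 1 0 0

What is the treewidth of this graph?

2

A width-2 tree decomposition is:
Bags: B1 = {1, 3, 5}  B2 = {1, 2, 3}  B3 = {2, 3, 4}  B4 = {0, 3, 4}
Tree: B1–B2, B2–B3, B3–B4
Each bag holds 3 vertices, so the decomposition has width 2, which upper-bounds the treewidth. For the lower bound, G contains the cycle 3–5–1–2–4–0–3, so G is not a forest; only forests have treewidth ≤ 1, hence tw(G) ≥ 2. The upper and lower bounds meet at 2, so that is the treewidth.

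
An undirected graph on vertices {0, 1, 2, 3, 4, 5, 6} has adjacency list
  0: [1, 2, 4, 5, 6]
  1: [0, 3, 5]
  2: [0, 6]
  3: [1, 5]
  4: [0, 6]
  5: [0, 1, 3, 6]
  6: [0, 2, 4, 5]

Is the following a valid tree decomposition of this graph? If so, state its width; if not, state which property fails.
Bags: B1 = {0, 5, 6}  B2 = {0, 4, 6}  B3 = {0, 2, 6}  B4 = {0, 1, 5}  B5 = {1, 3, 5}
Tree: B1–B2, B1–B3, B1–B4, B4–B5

Every vertex of G appears in some bag (union = {0, 1, 2, 3, 4, 5, 6}); every edge is covered by a bag; and for each vertex v the set of bags containing v is connected in the bag tree. The decomposition is therefore valid. The largest bag has 3 vertices, so the width is 2.

Yes; width 2.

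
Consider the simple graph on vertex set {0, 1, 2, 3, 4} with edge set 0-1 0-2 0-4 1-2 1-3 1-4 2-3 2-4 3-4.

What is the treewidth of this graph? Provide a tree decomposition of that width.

Treewidth 3.
One optimal decomposition is:
Bags: B1 = {1, 2, 3, 4}  B2 = {0, 1, 2, 4}
Tree: B1–B2

Each bag holds 4 vertices, so the decomposition has width 3, which upper-bounds the treewidth. Conversely, {0, 1, 2, 4} is a clique of size 4, and the vertices of any clique must share a bag in every tree decomposition; so some bag has ≥ 4 vertices and tw(G) ≥ 3. The upper and lower bounds meet at 3, so that is the treewidth.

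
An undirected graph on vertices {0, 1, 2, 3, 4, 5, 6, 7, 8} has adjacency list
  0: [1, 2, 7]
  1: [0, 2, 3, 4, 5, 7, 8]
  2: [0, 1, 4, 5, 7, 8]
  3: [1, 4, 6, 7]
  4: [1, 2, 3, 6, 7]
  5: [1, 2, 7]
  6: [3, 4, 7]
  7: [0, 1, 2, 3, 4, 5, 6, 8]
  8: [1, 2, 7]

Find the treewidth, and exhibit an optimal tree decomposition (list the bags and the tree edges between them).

The largest bag has 4 vertices, giving width 3; this decomposition certifies tw(G) ≤ 3. On the other hand G contains the 4-clique {0, 1, 2, 7}. A clique must lie in a single bag of any decomposition, so no decomposition can have width below 3. Combining the bounds, tw(G) = 3.

Treewidth 3.
One optimal decomposition is:
Bags: B1 = {1, 2, 7, 8}  B2 = {0, 1, 2, 7}  B3 = {1, 2, 5, 7}  B4 = {1, 2, 4, 7}  B5 = {1, 3, 4, 7}  B6 = {3, 4, 6, 7}
Tree: B1–B2, B2–B3, B3–B4, B4–B5, B5–B6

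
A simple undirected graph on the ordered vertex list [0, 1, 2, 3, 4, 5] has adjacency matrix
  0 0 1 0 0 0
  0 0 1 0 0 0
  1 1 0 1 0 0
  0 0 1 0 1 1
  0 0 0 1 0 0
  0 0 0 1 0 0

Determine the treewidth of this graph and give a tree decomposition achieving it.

Each bag holds 2 vertices, so the decomposition has width 1, which upper-bounds the treewidth. Since G has at least one edge (e.g. 3–2), it is not an edgeless graph, so tw(G) ≥ 1. Combining the bounds, tw(G) = 1.

Treewidth 1.
Bags: B1 = {2, 3}  B2 = {1, 2}  B3 = {3, 4}  B4 = {3, 5}  B5 = {0, 2}
Tree: B1–B2, B1–B3, B3–B4, B2–B5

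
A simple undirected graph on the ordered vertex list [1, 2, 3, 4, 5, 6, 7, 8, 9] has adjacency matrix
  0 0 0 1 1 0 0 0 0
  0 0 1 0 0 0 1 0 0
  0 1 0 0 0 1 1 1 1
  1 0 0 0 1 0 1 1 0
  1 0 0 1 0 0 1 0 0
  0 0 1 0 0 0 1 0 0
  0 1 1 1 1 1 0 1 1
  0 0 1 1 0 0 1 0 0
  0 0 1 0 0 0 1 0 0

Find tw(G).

2

A width-2 tree decomposition is:
Bags: B1 = {3, 7, 8}  B2 = {4, 7, 8}  B3 = {3, 7, 9}  B4 = {2, 3, 7}  B5 = {4, 5, 7}  B6 = {3, 6, 7}  B7 = {1, 4, 5}
Tree: B1–B2, B1–B3, B1–B4, B2–B5, B3–B6, B5–B7
Each bag holds 3 vertices, so the decomposition has width 2, which upper-bounds the treewidth. On the other hand G contains the 3-clique {1, 4, 5}. A clique must lie in a single bag of any decomposition, so no decomposition can have width below 2. Hence tw(G) = 2 exactly.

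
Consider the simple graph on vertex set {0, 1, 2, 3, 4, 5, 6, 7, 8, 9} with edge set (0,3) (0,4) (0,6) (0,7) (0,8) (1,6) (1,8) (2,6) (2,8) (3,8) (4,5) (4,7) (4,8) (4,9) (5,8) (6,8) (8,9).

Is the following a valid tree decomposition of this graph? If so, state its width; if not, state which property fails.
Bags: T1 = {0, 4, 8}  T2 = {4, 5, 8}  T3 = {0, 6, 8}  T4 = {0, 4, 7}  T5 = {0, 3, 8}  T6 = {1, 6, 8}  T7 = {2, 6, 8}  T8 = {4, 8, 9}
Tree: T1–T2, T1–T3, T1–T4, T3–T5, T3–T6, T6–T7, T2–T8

Yes; width 2.

Every vertex of G appears in some bag (union = {0, 1, 2, 3, 4, 5, 6, 7, 8, 9}); every edge is covered by a bag; and for each vertex v the set of bags containing v is connected in the bag tree. The decomposition is therefore valid. The largest bag has 3 vertices, so the width is 2.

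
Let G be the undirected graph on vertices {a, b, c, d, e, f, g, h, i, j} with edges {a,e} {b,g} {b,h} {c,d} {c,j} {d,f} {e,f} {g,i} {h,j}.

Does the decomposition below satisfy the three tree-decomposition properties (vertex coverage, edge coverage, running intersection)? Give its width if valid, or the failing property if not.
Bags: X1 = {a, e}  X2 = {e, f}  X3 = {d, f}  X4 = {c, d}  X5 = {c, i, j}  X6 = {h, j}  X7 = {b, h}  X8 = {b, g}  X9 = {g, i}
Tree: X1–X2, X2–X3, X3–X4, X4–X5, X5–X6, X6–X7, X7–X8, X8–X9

A tree decomposition must satisfy three properties: every vertex lies in some bag; for every edge, both endpoints lie together in some bag; and for every vertex, the bags containing it form a connected subtree. Here bags containing vertex i are not connected in the tree, so the decomposition is invalid.

No — bags containing vertex i are not connected in the tree.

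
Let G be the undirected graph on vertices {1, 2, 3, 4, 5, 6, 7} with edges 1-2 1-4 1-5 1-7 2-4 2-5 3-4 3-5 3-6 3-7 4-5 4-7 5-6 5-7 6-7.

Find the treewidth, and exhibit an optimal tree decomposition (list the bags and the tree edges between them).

The largest bag has 4 vertices, giving width 3; this decomposition certifies tw(G) ≤ 3. Conversely, {1, 2, 4, 5} is a clique of size 4, and the vertices of any clique must share a bag in every tree decomposition; so some bag has ≥ 4 vertices and tw(G) ≥ 3. Combining the bounds, tw(G) = 3.

Treewidth 3.
Bags: B1 = {3, 5, 6, 7}  B2 = {3, 4, 5, 7}  B3 = {1, 4, 5, 7}  B4 = {1, 2, 4, 5}
Tree: B1–B2, B2–B3, B3–B4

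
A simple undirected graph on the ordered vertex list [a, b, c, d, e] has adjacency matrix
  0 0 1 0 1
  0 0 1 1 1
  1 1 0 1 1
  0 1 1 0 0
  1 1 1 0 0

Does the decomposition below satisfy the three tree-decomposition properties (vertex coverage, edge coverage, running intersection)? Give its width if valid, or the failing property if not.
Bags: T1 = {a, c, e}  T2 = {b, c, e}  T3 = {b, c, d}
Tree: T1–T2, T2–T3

Vertex coverage: the bags together contain {a, b, c, d, e}, the full vertex set. Edge coverage: each edge of G has both endpoints in at least one bag. Running intersection: for every vertex, the bags containing it form a connected subtree. All three properties hold, so this is a valid tree decomposition of width max|bag| − 1 = 2, and hence tw(G) ≤ 2.

Yes; width 2.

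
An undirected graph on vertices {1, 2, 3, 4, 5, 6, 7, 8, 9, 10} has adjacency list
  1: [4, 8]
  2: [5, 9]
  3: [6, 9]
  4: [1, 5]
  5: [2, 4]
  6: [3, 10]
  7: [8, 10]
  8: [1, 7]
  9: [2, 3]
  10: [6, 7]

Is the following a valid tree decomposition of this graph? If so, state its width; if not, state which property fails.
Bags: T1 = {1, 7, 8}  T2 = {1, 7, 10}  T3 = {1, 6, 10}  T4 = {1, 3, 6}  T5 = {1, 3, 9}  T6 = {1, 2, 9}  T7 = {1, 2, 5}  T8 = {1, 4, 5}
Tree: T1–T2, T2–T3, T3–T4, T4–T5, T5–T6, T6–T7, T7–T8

Vertex coverage: the bags together contain {1, 2, 3, 4, 5, 6, 7, 8, 9, 10}, the full vertex set. Edge coverage: each edge of G has both endpoints in at least one bag. Running intersection: for every vertex, the bags containing it form a connected subtree. All three properties hold, so this is a valid tree decomposition of width max|bag| − 1 = 2, and hence tw(G) ≤ 2.

Yes; width 2.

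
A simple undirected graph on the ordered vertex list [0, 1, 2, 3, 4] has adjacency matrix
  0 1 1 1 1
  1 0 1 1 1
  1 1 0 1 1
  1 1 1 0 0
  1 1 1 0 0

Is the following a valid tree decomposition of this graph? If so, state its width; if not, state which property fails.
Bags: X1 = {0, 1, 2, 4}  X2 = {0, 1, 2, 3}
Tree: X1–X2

Yes; width 3.

Vertex coverage: the bags together contain {0, 1, 2, 3, 4}, the full vertex set. Edge coverage: each edge of G has both endpoints in at least one bag. Running intersection: for every vertex, the bags containing it form a connected subtree. All three properties hold, so this is a valid tree decomposition of width max|bag| − 1 = 3, and hence tw(G) ≤ 3.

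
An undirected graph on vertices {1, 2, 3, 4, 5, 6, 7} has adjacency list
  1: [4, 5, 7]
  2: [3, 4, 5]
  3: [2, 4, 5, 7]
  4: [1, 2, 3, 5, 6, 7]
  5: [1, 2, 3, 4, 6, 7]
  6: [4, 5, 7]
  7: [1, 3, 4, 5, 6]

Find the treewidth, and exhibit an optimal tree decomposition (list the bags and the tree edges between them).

Treewidth 3.
One optimal decomposition is:
Bags: B1 = {3, 4, 5, 7}  B2 = {4, 5, 6, 7}  B3 = {2, 3, 4, 5}  B4 = {1, 4, 5, 7}
Tree: B1–B2, B1–B3, B2–B4

Each bag holds 4 vertices, so the decomposition has width 3, which upper-bounds the treewidth. Conversely, {2, 3, 4, 5} is a clique of size 4, and the vertices of any clique must share a bag in every tree decomposition; so some bag has ≥ 4 vertices and tw(G) ≥ 3. Therefore the treewidth is 3.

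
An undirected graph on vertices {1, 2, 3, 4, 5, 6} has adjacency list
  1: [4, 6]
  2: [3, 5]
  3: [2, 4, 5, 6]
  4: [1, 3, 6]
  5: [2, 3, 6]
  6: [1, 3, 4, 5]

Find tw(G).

2

A width-2 tree decomposition is:
Bags: B1 = {3, 4, 6}  B2 = {3, 5, 6}  B3 = {1, 4, 6}  B4 = {2, 3, 5}
Tree: B1–B2, B1–B3, B2–B4
Each bag holds 3 vertices, so the decomposition has width 2, which upper-bounds the treewidth. For the lower bound, the 3 vertices {1, 4, 6} are pairwise adjacent, and any tree decomposition puts a clique entirely inside one bag — forcing width ≥ 2. The upper and lower bounds meet at 2, so that is the treewidth.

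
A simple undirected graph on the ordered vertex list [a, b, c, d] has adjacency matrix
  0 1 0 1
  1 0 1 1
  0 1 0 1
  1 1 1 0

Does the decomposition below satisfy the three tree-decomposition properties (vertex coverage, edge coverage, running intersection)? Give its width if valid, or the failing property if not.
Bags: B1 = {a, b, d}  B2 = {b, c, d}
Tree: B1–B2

Every vertex of G appears in some bag (union = {a, b, c, d}); every edge is covered by a bag; and for each vertex v the set of bags containing v is connected in the bag tree. The decomposition is therefore valid. The largest bag has 3 vertices, so the width is 2.

Yes; width 2.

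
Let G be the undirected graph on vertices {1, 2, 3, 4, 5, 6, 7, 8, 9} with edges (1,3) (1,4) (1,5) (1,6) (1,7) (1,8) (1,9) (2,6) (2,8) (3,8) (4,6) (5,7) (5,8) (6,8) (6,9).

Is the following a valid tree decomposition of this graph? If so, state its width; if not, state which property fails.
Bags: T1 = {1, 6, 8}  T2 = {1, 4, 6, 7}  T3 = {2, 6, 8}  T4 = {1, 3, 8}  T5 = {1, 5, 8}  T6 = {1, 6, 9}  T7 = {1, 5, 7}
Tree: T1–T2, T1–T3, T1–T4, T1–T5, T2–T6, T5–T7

No — bags containing vertex 7 are not connected in the tree.

A tree decomposition must satisfy three properties: every vertex lies in some bag; for every edge, both endpoints lie together in some bag; and for every vertex, the bags containing it form a connected subtree. Here bags containing vertex 7 are not connected in the tree, so the decomposition is invalid.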